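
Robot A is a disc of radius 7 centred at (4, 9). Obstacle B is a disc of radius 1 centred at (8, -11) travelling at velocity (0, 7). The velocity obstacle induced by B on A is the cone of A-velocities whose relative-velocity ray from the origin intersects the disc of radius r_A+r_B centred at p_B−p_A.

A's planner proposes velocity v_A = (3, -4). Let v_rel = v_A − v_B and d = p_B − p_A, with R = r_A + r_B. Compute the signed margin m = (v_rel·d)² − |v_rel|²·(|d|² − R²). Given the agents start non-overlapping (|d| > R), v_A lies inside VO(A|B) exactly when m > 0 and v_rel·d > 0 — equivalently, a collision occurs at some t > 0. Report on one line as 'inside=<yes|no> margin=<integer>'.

d = (4, -20),  |d|² = 416;  R = 7+1 = 8,  c = 416−8² = 352
v_rel = (3, -11),  |v_rel|² = 130;  v_rel·d = (3)·(4) + (-11)·(-20) = 232
130·t² − 464·t + 352 = 0  ⇒  m = 232² − 130·352 = 8064
m = 8064 > 0,  v_rel·d = 232 > 0  ⇒  inside

inside=yes margin=8064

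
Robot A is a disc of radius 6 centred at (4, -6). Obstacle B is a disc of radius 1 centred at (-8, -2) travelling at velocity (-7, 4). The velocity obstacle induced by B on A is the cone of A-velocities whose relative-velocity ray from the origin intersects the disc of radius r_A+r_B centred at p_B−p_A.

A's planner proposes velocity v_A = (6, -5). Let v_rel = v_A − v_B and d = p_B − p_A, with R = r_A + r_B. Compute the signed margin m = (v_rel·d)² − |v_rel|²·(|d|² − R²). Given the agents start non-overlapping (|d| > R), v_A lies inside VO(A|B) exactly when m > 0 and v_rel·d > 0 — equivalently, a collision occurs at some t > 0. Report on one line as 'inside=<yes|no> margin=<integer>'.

d = (-12, 4),  |d|² = 160;  R = 6+1 = 7,  c = 160−7² = 111
v_rel = (13, -9),  |v_rel|² = 250;  v_rel·d = (13)·(-12) + (-9)·(4) = -192
250·t² + 384·t + 111 = 0  ⇒  m = (-192)² − 250·111 = 9114
m = 9114 > 0,  v_rel·d = -192 < 0  ⇒  outside

inside=no margin=9114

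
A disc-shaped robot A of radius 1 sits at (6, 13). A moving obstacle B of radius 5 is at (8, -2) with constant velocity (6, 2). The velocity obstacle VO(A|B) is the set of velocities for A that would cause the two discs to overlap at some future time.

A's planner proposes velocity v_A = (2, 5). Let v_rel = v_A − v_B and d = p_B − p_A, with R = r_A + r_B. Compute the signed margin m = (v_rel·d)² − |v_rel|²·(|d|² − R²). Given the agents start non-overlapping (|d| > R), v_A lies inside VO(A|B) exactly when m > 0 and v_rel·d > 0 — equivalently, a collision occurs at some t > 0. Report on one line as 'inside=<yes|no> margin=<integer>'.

d = (2, -15),  |d|² = 229;  R = 1+5 = 6,  c = 229−6² = 193
v_rel = (-4, 3),  |v_rel|² = 25;  v_rel·d = (-4)·(2) + (3)·(-15) = -53
25·t² + 106·t + 193 = 0  ⇒  m = (-53)² − 25·193 = -2016
m = -2016 < 0,  v_rel·d = -53 < 0  ⇒  outside

inside=no margin=-2016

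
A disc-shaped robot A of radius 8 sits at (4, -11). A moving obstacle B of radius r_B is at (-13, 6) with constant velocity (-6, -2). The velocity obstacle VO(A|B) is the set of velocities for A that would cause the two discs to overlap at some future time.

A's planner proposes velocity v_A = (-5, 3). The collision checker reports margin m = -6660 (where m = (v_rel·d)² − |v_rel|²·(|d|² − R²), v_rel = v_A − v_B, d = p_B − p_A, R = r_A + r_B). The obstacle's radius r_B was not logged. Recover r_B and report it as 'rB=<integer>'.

m = -6660
d = (-17, 17);  v_rel = (1, 5),  |v_rel|² = 26
v_rel×d = (1)·(17) − (5)·(-17) = 102
since m = R²·26 − 102²:  R² = (10404 + -6660) / 26 = 144
R = √144 = 12  ⇒  r_B = 12 − 8 = 4

rB=4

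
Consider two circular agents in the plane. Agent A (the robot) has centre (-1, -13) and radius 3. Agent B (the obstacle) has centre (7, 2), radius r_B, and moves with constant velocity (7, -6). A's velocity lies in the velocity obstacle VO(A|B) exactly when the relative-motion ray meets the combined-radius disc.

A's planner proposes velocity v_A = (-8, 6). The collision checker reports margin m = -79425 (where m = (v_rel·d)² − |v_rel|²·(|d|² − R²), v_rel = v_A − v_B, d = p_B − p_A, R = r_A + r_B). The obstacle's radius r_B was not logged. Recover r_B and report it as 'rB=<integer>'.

m = -79425
d = (8, 15);  v_rel = (-15, 12),  |v_rel|² = 369
v_rel×d = (-15)·(15) − (12)·(8) = -321
since m = R²·369 − (-321)²:  R² = (103041 + -79425) / 369 = 64
R = √64 = 8  ⇒  r_B = 8 − 3 = 5

rB=5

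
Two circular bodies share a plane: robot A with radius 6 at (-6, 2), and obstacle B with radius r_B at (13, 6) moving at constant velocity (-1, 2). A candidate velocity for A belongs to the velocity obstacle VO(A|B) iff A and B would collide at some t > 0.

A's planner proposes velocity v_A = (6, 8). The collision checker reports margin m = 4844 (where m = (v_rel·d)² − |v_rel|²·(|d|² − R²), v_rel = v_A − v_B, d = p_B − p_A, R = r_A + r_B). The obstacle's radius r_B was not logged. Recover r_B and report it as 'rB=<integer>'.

m = 4844
d = (19, 4);  v_rel = (7, 6),  |v_rel|² = 85
v_rel×d = (7)·(4) − (6)·(19) = -86
since m = R²·85 − (-86)²:  R² = (7396 + 4844) / 85 = 144
R = √144 = 12  ⇒  r_B = 12 − 6 = 6

rB=6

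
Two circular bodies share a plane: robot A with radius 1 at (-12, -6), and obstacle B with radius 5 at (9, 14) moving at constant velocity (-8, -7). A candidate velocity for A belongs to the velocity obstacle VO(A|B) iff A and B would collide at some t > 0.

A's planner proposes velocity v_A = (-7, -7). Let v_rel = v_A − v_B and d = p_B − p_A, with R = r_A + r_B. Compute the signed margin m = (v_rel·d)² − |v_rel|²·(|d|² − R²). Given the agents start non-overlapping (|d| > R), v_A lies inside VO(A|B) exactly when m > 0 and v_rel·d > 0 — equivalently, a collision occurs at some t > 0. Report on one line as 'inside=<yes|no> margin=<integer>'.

d = (21, 20),  |d|² = 841;  R = 1+5 = 6,  c = 841−6² = 805
v_rel = (1, 0),  |v_rel|² = 1;  v_rel·d = (1)·(21) + (0)·(20) = 21
1·t² − 42·t + 805 = 0  ⇒  m = 21² − 1·805 = -364
m = -364 < 0,  v_rel·d = 21 > 0  ⇒  outside

inside=no margin=-364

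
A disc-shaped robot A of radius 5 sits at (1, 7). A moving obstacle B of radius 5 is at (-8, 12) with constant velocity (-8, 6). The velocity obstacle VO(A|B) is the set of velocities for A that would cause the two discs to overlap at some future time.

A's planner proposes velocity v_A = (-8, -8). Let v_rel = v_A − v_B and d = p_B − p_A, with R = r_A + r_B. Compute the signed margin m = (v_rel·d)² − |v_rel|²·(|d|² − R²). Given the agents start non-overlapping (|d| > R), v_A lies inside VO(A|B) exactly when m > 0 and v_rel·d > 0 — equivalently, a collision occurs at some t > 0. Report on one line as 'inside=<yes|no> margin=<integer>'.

d = (-9, 5),  |d|² = 106;  R = 5+5 = 10,  c = 106−10² = 6
v_rel = (0, -14),  |v_rel|² = 196;  v_rel·d = (0)·(-9) + (-14)·(5) = -70
196·t² + 140·t + 6 = 0  ⇒  m = (-70)² − 196·6 = 3724
m = 3724 > 0,  v_rel·d = -70 < 0  ⇒  outside

inside=no margin=3724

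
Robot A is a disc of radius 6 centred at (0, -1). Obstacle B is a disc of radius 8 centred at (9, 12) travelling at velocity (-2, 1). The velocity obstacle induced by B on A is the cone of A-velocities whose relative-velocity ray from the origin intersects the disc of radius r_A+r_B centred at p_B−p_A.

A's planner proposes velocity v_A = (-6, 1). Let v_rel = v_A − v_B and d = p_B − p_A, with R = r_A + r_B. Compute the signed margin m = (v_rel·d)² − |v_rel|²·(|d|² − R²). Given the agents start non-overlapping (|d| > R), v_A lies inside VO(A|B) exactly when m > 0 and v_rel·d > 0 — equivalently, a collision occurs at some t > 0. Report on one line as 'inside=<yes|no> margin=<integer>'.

d = (9, 13),  |d|² = 250;  R = 6+8 = 14,  c = 250−14² = 54
v_rel = (-4, 0),  |v_rel|² = 16;  v_rel·d = (-4)·(9) + (0)·(13) = -36
16·t² + 72·t + 54 = 0  ⇒  m = (-36)² − 16·54 = 432
m = 432 > 0,  v_rel·d = -36 < 0  ⇒  outside

inside=no margin=432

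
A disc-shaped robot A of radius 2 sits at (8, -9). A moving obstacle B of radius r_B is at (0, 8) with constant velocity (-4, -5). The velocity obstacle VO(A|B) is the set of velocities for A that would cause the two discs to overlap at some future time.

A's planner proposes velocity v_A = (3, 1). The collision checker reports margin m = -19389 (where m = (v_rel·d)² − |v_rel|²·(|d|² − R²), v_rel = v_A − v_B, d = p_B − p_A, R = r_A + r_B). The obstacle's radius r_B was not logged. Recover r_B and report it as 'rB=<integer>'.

m = -19389
d = (-8, 17);  v_rel = (7, 6),  |v_rel|² = 85
v_rel×d = (7)·(17) − (6)·(-8) = 167
since m = R²·85 − 167²:  R² = (27889 + -19389) / 85 = 100
R = √100 = 10  ⇒  r_B = 10 − 2 = 8

rB=8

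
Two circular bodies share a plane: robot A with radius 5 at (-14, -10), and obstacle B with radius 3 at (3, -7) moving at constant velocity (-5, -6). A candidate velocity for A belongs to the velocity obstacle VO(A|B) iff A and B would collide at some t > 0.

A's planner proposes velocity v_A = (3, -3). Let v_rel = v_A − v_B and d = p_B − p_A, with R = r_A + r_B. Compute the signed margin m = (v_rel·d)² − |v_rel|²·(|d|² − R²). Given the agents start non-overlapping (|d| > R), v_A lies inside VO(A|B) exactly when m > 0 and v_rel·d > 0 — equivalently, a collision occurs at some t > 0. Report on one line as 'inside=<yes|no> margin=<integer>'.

d = (17, 3),  |d|² = 298;  R = 5+3 = 8,  c = 298−8² = 234
v_rel = (8, 3),  |v_rel|² = 73;  v_rel·d = (8)·(17) + (3)·(3) = 145
73·t² − 290·t + 234 = 0  ⇒  m = 145² − 73·234 = 3943
m = 3943 > 0,  v_rel·d = 145 > 0  ⇒  inside

inside=yes margin=3943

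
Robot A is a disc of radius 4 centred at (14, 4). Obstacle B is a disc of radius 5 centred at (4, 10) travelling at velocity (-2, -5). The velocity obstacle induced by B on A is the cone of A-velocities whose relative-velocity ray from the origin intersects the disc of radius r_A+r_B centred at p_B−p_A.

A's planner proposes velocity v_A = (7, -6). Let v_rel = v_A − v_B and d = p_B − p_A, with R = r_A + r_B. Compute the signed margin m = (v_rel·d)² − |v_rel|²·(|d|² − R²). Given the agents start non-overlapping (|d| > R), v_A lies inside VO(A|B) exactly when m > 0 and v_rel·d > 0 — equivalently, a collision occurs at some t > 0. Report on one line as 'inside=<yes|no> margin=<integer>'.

d = (-10, 6),  |d|² = 136;  R = 4+5 = 9,  c = 136−9² = 55
v_rel = (9, -1),  |v_rel|² = 82;  v_rel·d = (9)·(-10) + (-1)·(6) = -96
82·t² + 192·t + 55 = 0  ⇒  m = (-96)² − 82·55 = 4706
m = 4706 > 0,  v_rel·d = -96 < 0  ⇒  outside

inside=no margin=4706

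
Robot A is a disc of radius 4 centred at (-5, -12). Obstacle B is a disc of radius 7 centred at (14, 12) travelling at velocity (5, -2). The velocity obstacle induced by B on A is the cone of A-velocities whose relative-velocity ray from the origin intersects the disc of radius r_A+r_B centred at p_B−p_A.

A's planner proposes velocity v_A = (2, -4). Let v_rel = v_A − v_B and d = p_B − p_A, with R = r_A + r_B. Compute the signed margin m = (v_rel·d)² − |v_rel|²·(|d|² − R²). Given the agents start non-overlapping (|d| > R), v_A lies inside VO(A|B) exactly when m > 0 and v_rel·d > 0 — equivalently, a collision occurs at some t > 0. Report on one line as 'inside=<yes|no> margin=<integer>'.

d = (19, 24),  |d|² = 937;  R = 4+7 = 11,  c = 937−11² = 816
v_rel = (-3, -2),  |v_rel|² = 13;  v_rel·d = (-3)·(19) + (-2)·(24) = -105
13·t² + 210·t + 816 = 0  ⇒  m = (-105)² − 13·816 = 417
m = 417 > 0,  v_rel·d = -105 < 0  ⇒  outside

inside=no margin=417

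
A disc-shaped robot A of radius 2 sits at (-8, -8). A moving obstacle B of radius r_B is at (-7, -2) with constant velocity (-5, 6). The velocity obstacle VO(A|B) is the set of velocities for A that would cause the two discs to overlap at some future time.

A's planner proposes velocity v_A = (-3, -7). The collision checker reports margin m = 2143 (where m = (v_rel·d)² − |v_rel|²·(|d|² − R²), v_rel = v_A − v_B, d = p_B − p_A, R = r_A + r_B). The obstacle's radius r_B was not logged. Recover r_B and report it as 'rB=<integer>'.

m = 2143
d = (1, 6);  v_rel = (2, -13),  |v_rel|² = 173
v_rel×d = (2)·(6) − (-13)·(1) = 25
since m = R²·173 − 25²:  R² = (625 + 2143) / 173 = 16
R = √16 = 4  ⇒  r_B = 4 − 2 = 2

rB=2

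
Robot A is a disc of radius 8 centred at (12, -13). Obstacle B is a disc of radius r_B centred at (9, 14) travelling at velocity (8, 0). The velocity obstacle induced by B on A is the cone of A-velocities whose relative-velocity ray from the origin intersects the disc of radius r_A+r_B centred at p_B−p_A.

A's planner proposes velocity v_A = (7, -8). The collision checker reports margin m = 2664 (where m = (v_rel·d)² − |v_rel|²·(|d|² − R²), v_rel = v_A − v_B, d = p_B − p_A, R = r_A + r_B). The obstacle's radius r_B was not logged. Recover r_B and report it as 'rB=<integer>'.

m = 2664
d = (-3, 27);  v_rel = (-1, -8),  |v_rel|² = 65
v_rel×d = (-1)·(27) − (-8)·(-3) = -51
since m = R²·65 − (-51)²:  R² = (2601 + 2664) / 65 = 81
R = √81 = 9  ⇒  r_B = 9 − 8 = 1

rB=1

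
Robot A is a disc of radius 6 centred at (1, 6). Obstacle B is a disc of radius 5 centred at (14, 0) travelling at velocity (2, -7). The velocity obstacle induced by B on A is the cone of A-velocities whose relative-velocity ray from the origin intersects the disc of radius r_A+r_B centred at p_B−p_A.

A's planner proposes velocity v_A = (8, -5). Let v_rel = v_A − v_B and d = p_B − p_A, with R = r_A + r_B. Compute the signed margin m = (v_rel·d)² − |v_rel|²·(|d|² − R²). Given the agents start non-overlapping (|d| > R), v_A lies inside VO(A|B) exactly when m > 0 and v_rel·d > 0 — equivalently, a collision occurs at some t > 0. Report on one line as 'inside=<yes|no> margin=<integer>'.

d = (13, -6),  |d|² = 205;  R = 6+5 = 11,  c = 205−11² = 84
v_rel = (6, 2),  |v_rel|² = 40;  v_rel·d = (6)·(13) + (2)·(-6) = 66
40·t² − 132·t + 84 = 0  ⇒  m = 66² − 40·84 = 996
m = 996 > 0,  v_rel·d = 66 > 0  ⇒  inside

inside=yes margin=996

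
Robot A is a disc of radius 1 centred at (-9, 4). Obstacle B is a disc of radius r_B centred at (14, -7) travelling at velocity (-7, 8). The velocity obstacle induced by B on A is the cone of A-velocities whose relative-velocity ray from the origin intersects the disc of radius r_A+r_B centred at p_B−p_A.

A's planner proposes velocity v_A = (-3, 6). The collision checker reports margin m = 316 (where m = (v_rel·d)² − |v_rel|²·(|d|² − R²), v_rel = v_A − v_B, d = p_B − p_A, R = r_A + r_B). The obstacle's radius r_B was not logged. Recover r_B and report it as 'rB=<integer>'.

m = 316
d = (23, -11);  v_rel = (4, -2),  |v_rel|² = 20
v_rel×d = (4)·(-11) − (-2)·(23) = 2
since m = R²·20 − 2²:  R² = (4 + 316) / 20 = 16
R = √16 = 4  ⇒  r_B = 4 − 1 = 3

rB=3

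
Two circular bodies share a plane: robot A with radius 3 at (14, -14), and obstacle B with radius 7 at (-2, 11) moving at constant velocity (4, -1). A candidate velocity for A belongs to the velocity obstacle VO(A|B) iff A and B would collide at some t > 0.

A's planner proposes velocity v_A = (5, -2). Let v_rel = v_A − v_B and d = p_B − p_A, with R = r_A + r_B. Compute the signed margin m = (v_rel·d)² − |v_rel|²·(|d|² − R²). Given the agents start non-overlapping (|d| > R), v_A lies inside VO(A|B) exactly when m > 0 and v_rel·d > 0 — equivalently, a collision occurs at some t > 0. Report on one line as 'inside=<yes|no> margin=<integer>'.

d = (-16, 25),  |d|² = 881;  R = 3+7 = 10,  c = 881−10² = 781
v_rel = (1, -1),  |v_rel|² = 2;  v_rel·d = (1)·(-16) + (-1)·(25) = -41
2·t² + 82·t + 781 = 0  ⇒  m = (-41)² − 2·781 = 119
m = 119 > 0,  v_rel·d = -41 < 0  ⇒  outside

inside=no margin=119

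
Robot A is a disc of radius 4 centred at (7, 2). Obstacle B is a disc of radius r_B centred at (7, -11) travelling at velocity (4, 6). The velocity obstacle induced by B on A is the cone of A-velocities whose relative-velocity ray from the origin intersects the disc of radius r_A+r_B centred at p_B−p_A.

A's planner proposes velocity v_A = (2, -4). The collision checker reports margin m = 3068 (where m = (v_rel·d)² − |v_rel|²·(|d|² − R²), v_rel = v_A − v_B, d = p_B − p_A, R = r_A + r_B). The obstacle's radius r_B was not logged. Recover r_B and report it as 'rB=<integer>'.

m = 3068
d = (0, -13);  v_rel = (-2, -10),  |v_rel|² = 104
v_rel×d = (-2)·(-13) − (-10)·(0) = 26
since m = R²·104 − 26²:  R² = (676 + 3068) / 104 = 36
R = √36 = 6  ⇒  r_B = 6 − 4 = 2

rB=2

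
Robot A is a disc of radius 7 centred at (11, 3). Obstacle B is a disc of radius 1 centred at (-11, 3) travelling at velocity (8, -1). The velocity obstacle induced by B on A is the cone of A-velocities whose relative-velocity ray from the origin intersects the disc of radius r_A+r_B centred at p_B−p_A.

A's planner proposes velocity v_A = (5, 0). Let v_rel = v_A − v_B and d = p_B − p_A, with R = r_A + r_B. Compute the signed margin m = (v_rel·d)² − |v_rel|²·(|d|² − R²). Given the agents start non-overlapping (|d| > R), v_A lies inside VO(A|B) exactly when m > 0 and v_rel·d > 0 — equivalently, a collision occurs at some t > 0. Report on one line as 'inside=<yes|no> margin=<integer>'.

d = (-22, 0),  |d|² = 484;  R = 7+1 = 8,  c = 484−8² = 420
v_rel = (-3, 1),  |v_rel|² = 10;  v_rel·d = (-3)·(-22) + (1)·(0) = 66
10·t² − 132·t + 420 = 0  ⇒  m = 66² − 10·420 = 156
m = 156 > 0,  v_rel·d = 66 > 0  ⇒  inside

inside=yes margin=156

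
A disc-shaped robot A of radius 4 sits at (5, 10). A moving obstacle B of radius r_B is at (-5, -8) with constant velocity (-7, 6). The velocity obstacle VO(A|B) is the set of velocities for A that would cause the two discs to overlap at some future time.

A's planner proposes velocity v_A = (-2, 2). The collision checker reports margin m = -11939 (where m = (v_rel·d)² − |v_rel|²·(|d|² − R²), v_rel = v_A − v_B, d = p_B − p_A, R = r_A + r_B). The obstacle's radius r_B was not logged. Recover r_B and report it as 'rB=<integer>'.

m = -11939
d = (-10, -18);  v_rel = (5, -4),  |v_rel|² = 41
v_rel×d = (5)·(-18) − (-4)·(-10) = -130
since m = R²·41 − (-130)²:  R² = (16900 + -11939) / 41 = 121
R = √121 = 11  ⇒  r_B = 11 − 4 = 7

rB=7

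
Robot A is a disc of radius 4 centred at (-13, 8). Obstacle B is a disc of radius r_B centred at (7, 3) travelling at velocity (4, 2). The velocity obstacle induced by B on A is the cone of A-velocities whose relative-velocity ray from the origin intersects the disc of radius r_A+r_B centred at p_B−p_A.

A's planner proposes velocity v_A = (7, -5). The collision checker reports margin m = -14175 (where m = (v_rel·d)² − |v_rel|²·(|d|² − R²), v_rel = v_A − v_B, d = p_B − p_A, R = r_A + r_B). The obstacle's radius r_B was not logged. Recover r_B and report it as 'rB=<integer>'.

m = -14175
d = (20, -5);  v_rel = (3, -7),  |v_rel|² = 58
v_rel×d = (3)·(-5) − (-7)·(20) = 125
since m = R²·58 − 125²:  R² = (15625 + -14175) / 58 = 25
R = √25 = 5  ⇒  r_B = 5 − 4 = 1

rB=1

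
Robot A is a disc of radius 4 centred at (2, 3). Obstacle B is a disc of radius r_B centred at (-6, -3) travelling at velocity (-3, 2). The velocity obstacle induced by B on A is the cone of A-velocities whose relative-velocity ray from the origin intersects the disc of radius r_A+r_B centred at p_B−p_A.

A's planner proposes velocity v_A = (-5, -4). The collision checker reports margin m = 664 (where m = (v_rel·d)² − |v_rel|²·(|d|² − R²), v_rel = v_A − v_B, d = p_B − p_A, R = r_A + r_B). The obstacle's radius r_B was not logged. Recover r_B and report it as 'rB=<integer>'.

m = 664
d = (-8, -6);  v_rel = (-2, -6),  |v_rel|² = 40
v_rel×d = (-2)·(-6) − (-6)·(-8) = -36
since m = R²·40 − (-36)²:  R² = (1296 + 664) / 40 = 49
R = √49 = 7  ⇒  r_B = 7 − 4 = 3

rB=3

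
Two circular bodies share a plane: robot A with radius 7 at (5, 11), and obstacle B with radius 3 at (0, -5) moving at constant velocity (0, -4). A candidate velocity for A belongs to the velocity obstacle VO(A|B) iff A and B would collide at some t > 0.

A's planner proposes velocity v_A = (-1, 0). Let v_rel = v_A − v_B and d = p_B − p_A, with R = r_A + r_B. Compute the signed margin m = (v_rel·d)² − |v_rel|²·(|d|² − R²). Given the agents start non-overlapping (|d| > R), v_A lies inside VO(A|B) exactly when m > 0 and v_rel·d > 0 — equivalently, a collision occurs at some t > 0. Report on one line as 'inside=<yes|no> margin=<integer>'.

d = (-5, -16),  |d|² = 281;  R = 7+3 = 10,  c = 281−10² = 181
v_rel = (-1, 4),  |v_rel|² = 17;  v_rel·d = (-1)·(-5) + (4)·(-16) = -59
17·t² + 118·t + 181 = 0  ⇒  m = (-59)² − 17·181 = 404
m = 404 > 0,  v_rel·d = -59 < 0  ⇒  outside

inside=no margin=404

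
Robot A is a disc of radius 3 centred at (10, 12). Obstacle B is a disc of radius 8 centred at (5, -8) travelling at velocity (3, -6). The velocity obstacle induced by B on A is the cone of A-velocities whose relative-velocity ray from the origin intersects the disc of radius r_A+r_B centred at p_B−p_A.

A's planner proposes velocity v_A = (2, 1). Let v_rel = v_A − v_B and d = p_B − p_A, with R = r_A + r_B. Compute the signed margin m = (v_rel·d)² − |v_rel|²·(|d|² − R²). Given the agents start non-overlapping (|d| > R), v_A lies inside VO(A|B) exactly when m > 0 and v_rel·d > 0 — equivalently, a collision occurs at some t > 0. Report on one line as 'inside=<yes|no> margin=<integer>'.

d = (-5, -20),  |d|² = 425;  R = 3+8 = 11,  c = 425−11² = 304
v_rel = (-1, 7),  |v_rel|² = 50;  v_rel·d = (-1)·(-5) + (7)·(-20) = -135
50·t² + 270·t + 304 = 0  ⇒  m = (-135)² − 50·304 = 3025
m = 3025 > 0,  v_rel·d = -135 < 0  ⇒  outside

inside=no margin=3025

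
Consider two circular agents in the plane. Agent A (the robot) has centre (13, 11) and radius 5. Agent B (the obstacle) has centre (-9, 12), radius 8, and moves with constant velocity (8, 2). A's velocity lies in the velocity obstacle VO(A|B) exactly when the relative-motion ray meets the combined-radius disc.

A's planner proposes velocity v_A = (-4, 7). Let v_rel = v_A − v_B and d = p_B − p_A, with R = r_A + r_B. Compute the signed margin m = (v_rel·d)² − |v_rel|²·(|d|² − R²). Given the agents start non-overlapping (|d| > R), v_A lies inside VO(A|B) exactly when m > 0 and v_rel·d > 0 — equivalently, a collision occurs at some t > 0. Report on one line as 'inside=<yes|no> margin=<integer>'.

d = (-22, 1),  |d|² = 485;  R = 5+8 = 13,  c = 485−13² = 316
v_rel = (-12, 5),  |v_rel|² = 169;  v_rel·d = (-12)·(-22) + (5)·(1) = 269
169·t² − 538·t + 316 = 0  ⇒  m = 269² − 169·316 = 18957
m = 18957 > 0,  v_rel·d = 269 > 0  ⇒  inside

inside=yes margin=18957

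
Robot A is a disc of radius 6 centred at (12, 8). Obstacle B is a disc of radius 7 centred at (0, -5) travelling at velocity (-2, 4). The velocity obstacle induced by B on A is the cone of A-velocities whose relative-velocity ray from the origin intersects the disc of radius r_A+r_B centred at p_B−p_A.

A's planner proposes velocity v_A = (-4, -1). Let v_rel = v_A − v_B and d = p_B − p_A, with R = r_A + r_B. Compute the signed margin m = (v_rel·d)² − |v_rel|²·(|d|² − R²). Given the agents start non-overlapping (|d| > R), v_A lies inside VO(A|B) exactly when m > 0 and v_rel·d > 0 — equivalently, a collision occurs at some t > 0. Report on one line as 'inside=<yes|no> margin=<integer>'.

d = (-12, -13),  |d|² = 313;  R = 6+7 = 13,  c = 313−13² = 144
v_rel = (-2, -5),  |v_rel|² = 29;  v_rel·d = (-2)·(-12) + (-5)·(-13) = 89
29·t² − 178·t + 144 = 0  ⇒  m = 89² − 29·144 = 3745
m = 3745 > 0,  v_rel·d = 89 > 0  ⇒  inside

inside=yes margin=3745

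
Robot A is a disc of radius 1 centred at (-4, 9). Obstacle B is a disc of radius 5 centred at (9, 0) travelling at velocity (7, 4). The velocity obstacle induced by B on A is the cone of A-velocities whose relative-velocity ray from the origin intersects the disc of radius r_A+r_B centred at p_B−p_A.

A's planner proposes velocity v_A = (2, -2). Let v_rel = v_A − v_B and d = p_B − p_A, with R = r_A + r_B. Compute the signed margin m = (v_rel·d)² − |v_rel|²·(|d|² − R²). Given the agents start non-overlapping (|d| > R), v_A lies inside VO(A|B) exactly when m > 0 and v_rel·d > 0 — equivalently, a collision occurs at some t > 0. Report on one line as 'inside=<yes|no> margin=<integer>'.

d = (13, -9),  |d|² = 250;  R = 1+5 = 6,  c = 250−6² = 214
v_rel = (-5, -6),  |v_rel|² = 61;  v_rel·d = (-5)·(13) + (-6)·(-9) = -11
61·t² + 22·t + 214 = 0  ⇒  m = (-11)² − 61·214 = -12933
m = -12933 < 0,  v_rel·d = -11 < 0  ⇒  outside

inside=no margin=-12933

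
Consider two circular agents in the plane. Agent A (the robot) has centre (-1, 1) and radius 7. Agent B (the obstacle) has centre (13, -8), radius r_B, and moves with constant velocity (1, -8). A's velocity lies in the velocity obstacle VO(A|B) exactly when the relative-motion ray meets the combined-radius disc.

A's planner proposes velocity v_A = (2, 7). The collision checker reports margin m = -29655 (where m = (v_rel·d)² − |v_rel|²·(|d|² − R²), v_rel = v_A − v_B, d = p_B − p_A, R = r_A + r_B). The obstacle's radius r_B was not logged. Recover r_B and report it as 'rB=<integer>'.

m = -29655
d = (14, -9);  v_rel = (1, 15),  |v_rel|² = 226
v_rel×d = (1)·(-9) − (15)·(14) = -219
since m = R²·226 − (-219)²:  R² = (47961 + -29655) / 226 = 81
R = √81 = 9  ⇒  r_B = 9 − 7 = 2

rB=2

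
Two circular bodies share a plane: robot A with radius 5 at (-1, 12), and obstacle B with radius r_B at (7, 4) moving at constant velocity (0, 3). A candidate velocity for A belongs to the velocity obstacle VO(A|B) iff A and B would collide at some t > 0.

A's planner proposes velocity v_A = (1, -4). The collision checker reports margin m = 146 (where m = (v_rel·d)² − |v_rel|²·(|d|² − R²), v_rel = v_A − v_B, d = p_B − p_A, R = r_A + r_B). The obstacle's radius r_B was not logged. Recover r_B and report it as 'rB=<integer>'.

m = 146
d = (8, -8);  v_rel = (1, -7),  |v_rel|² = 50
v_rel×d = (1)·(-8) − (-7)·(8) = 48
since m = R²·50 − 48²:  R² = (2304 + 146) / 50 = 49
R = √49 = 7  ⇒  r_B = 7 − 5 = 2

rB=2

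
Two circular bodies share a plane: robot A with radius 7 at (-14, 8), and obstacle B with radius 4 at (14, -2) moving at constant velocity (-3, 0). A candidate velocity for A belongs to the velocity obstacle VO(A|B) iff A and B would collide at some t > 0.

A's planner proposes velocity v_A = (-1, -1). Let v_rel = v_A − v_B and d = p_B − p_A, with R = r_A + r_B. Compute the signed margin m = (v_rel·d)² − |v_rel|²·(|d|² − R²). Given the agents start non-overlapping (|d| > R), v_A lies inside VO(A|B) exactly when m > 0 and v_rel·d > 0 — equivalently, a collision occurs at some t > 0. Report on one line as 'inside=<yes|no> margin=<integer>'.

d = (28, -10),  |d|² = 884;  R = 7+4 = 11,  c = 884−11² = 763
v_rel = (2, -1),  |v_rel|² = 5;  v_rel·d = (2)·(28) + (-1)·(-10) = 66
5·t² − 132·t + 763 = 0  ⇒  m = 66² − 5·763 = 541
m = 541 > 0,  v_rel·d = 66 > 0  ⇒  inside

inside=yes margin=541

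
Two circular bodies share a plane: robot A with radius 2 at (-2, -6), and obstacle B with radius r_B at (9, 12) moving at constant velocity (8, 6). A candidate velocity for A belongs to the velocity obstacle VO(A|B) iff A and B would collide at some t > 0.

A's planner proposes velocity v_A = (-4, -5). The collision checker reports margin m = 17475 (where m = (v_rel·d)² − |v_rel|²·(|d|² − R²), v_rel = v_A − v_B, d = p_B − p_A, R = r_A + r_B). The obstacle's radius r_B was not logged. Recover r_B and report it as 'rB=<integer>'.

m = 17475
d = (11, 18);  v_rel = (-12, -11),  |v_rel|² = 265
v_rel×d = (-12)·(18) − (-11)·(11) = -95
since m = R²·265 − (-95)²:  R² = (9025 + 17475) / 265 = 100
R = √100 = 10  ⇒  r_B = 10 − 2 = 8

rB=8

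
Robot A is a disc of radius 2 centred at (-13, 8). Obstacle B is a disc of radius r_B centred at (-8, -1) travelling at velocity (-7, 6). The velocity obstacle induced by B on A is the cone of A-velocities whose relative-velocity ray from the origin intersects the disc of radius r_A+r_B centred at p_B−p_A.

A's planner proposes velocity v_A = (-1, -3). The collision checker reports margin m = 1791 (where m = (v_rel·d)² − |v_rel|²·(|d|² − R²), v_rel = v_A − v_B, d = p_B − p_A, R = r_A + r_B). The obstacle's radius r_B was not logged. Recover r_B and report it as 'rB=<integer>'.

m = 1791
d = (5, -9);  v_rel = (6, -9),  |v_rel|² = 117
v_rel×d = (6)·(-9) − (-9)·(5) = -9
since m = R²·117 − (-9)²:  R² = (81 + 1791) / 117 = 16
R = √16 = 4  ⇒  r_B = 4 − 2 = 2

rB=2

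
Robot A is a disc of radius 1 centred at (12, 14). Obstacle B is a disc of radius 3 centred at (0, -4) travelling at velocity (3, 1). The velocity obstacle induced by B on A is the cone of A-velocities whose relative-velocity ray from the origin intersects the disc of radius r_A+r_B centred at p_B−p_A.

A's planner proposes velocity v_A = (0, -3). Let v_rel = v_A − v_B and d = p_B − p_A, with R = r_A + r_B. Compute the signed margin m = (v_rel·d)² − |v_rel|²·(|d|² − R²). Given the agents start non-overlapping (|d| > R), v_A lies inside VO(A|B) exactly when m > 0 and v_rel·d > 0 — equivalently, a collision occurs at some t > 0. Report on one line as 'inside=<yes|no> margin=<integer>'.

d = (-12, -18),  |d|² = 468;  R = 1+3 = 4,  c = 468−4² = 452
v_rel = (-3, -4),  |v_rel|² = 25;  v_rel·d = (-3)·(-12) + (-4)·(-18) = 108
25·t² − 216·t + 452 = 0  ⇒  m = 108² − 25·452 = 364
m = 364 > 0,  v_rel·d = 108 > 0  ⇒  inside

inside=yes margin=364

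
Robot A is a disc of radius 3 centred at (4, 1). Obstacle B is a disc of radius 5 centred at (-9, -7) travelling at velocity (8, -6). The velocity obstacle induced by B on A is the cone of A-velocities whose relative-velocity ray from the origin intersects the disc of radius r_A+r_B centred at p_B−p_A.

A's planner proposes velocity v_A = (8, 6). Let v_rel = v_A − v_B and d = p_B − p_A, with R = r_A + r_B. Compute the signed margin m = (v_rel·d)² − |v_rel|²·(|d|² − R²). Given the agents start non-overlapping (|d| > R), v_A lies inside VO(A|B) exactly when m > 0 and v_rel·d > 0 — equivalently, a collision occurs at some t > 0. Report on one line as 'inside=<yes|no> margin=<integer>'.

d = (-13, -8),  |d|² = 233;  R = 3+5 = 8,  c = 233−8² = 169
v_rel = (0, 12),  |v_rel|² = 144;  v_rel·d = (0)·(-13) + (12)·(-8) = -96
144·t² + 192·t + 169 = 0  ⇒  m = (-96)² − 144·169 = -15120
m = -15120 < 0,  v_rel·d = -96 < 0  ⇒  outside

inside=no margin=-15120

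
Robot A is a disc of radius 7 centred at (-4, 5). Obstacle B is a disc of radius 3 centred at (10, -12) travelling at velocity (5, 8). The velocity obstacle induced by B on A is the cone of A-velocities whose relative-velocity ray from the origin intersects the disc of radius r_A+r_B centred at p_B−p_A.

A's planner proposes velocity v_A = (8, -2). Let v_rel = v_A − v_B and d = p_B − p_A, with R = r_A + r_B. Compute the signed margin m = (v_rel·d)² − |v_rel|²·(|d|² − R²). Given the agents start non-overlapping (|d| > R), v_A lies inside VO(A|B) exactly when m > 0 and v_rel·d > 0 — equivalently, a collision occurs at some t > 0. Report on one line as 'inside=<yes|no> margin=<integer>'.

d = (14, -17),  |d|² = 485;  R = 7+3 = 10,  c = 485−10² = 385
v_rel = (3, -10),  |v_rel|² = 109;  v_rel·d = (3)·(14) + (-10)·(-17) = 212
109·t² − 424·t + 385 = 0  ⇒  m = 212² − 109·385 = 2979
m = 2979 > 0,  v_rel·d = 212 > 0  ⇒  inside

inside=yes margin=2979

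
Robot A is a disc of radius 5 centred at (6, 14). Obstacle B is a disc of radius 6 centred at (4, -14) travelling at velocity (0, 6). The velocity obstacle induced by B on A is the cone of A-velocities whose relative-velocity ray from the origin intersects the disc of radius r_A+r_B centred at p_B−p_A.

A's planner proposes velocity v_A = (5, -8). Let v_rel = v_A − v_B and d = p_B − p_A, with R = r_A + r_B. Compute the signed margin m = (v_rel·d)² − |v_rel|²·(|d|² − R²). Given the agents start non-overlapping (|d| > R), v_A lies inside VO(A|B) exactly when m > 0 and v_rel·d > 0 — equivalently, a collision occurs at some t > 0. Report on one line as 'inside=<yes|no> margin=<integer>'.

d = (-2, -28),  |d|² = 788;  R = 5+6 = 11,  c = 788−11² = 667
v_rel = (5, -14),  |v_rel|² = 221;  v_rel·d = (5)·(-2) + (-14)·(-28) = 382
221·t² − 764·t + 667 = 0  ⇒  m = 382² − 221·667 = -1483
m = -1483 < 0,  v_rel·d = 382 > 0  ⇒  outside

inside=no margin=-1483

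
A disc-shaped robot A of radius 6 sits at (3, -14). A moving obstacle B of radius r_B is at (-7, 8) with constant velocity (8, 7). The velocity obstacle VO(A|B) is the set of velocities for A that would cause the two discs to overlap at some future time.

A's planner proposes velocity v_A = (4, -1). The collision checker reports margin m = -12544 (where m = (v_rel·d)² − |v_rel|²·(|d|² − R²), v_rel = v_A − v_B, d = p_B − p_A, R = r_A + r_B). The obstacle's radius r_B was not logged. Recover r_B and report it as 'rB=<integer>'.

m = -12544
d = (-10, 22);  v_rel = (-4, -8),  |v_rel|² = 80
v_rel×d = (-4)·(22) − (-8)·(-10) = -168
since m = R²·80 − (-168)²:  R² = (28224 + -12544) / 80 = 196
R = √196 = 14  ⇒  r_B = 14 − 6 = 8

rB=8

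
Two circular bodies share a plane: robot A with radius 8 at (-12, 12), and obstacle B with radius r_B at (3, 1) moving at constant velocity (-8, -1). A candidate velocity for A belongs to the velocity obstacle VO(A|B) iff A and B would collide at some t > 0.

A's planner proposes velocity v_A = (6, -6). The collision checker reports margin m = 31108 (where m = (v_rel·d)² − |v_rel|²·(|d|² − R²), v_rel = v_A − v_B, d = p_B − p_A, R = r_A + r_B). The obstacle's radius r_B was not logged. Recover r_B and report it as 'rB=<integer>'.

m = 31108
d = (15, -11);  v_rel = (14, -5),  |v_rel|² = 221
v_rel×d = (14)·(-11) − (-5)·(15) = -79
since m = R²·221 − (-79)²:  R² = (6241 + 31108) / 221 = 169
R = √169 = 13  ⇒  r_B = 13 − 8 = 5

rB=5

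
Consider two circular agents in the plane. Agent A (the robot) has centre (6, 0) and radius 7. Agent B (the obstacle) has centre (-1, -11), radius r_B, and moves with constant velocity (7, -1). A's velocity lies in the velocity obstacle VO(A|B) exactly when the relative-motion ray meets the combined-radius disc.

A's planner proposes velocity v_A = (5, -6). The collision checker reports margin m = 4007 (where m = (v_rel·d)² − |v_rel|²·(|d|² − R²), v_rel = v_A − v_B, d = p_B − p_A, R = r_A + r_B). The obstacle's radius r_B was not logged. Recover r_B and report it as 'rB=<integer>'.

m = 4007
d = (-7, -11);  v_rel = (-2, -5),  |v_rel|² = 29
v_rel×d = (-2)·(-11) − (-5)·(-7) = -13
since m = R²·29 − (-13)²:  R² = (169 + 4007) / 29 = 144
R = √144 = 12  ⇒  r_B = 12 − 7 = 5

rB=5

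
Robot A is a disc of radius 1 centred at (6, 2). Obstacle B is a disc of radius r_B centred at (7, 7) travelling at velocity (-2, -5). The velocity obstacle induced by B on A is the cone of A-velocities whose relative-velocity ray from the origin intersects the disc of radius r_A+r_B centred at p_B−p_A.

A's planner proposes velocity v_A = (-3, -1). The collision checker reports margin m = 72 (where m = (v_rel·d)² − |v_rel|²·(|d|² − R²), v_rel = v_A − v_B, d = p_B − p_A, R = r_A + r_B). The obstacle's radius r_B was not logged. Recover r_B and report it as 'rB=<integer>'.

m = 72
d = (1, 5);  v_rel = (-1, 4),  |v_rel|² = 17
v_rel×d = (-1)·(5) − (4)·(1) = -9
since m = R²·17 − (-9)²:  R² = (81 + 72) / 17 = 9
R = √9 = 3  ⇒  r_B = 3 − 1 = 2

rB=2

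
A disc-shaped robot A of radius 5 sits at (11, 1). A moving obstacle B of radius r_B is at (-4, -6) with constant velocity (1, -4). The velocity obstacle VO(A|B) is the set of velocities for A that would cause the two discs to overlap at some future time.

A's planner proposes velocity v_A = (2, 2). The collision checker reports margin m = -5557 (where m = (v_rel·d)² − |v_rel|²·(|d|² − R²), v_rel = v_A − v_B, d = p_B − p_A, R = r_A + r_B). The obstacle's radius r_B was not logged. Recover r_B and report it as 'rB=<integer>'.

m = -5557
d = (-15, -7);  v_rel = (1, 6),  |v_rel|² = 37
v_rel×d = (1)·(-7) − (6)·(-15) = 83
since m = R²·37 − 83²:  R² = (6889 + -5557) / 37 = 36
R = √36 = 6  ⇒  r_B = 6 − 5 = 1

rB=1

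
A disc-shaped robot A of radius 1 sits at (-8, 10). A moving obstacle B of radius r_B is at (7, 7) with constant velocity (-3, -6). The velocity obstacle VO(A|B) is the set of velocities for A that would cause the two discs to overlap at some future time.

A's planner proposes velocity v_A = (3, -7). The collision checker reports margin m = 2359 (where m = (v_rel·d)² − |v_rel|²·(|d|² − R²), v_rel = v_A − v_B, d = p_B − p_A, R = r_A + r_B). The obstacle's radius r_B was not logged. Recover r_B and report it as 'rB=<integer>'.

m = 2359
d = (15, -3);  v_rel = (6, -1),  |v_rel|² = 37
v_rel×d = (6)·(-3) − (-1)·(15) = -3
since m = R²·37 − (-3)²:  R² = (9 + 2359) / 37 = 64
R = √64 = 8  ⇒  r_B = 8 − 1 = 7

rB=7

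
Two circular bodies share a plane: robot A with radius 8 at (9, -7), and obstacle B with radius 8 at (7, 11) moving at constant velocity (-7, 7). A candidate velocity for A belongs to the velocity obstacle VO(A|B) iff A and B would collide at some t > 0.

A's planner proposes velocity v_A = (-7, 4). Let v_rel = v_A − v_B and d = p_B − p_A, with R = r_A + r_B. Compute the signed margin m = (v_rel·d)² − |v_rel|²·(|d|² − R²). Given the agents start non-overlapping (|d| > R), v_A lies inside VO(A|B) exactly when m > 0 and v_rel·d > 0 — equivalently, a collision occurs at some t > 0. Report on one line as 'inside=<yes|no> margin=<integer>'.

d = (-2, 18),  |d|² = 328;  R = 8+8 = 16,  c = 328−16² = 72
v_rel = (0, -3),  |v_rel|² = 9;  v_rel·d = (0)·(-2) + (-3)·(18) = -54
9·t² + 108·t + 72 = 0  ⇒  m = (-54)² − 9·72 = 2268
m = 2268 > 0,  v_rel·d = -54 < 0  ⇒  outside

inside=no margin=2268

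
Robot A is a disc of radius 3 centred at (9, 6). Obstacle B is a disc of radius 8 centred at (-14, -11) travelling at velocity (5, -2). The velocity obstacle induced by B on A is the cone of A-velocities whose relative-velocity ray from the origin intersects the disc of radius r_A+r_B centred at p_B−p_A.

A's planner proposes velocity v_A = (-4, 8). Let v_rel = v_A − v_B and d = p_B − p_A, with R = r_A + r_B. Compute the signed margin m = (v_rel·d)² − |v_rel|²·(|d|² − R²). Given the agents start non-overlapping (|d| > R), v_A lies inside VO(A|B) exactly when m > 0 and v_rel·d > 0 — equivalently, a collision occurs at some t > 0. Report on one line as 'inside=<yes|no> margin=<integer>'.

d = (-23, -17),  |d|² = 818;  R = 3+8 = 11,  c = 818−11² = 697
v_rel = (-9, 10),  |v_rel|² = 181;  v_rel·d = (-9)·(-23) + (10)·(-17) = 37
181·t² − 74·t + 697 = 0  ⇒  m = 37² − 181·697 = -124788
m = -124788 < 0,  v_rel·d = 37 > 0  ⇒  outside

inside=no margin=-124788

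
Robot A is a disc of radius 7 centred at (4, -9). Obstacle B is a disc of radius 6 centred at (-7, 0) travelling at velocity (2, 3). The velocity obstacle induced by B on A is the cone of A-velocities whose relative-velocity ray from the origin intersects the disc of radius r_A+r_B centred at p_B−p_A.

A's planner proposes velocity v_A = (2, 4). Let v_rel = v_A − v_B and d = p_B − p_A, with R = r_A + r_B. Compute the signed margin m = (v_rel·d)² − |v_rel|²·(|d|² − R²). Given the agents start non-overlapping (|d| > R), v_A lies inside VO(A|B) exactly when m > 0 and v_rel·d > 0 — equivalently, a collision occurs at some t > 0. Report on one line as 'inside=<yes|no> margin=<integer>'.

d = (-11, 9),  |d|² = 202;  R = 7+6 = 13,  c = 202−13² = 33
v_rel = (0, 1),  |v_rel|² = 1;  v_rel·d = (0)·(-11) + (1)·(9) = 9
1·t² − 18·t + 33 = 0  ⇒  m = 9² − 1·33 = 48
m = 48 > 0,  v_rel·d = 9 > 0  ⇒  inside

inside=yes margin=48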